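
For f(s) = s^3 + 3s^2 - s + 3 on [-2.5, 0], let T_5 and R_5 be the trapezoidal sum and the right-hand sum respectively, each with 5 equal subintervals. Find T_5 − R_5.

T_5 = 16.40625.
R_5 = 15.
T_5 − R_5 = 1.40625.

1.40625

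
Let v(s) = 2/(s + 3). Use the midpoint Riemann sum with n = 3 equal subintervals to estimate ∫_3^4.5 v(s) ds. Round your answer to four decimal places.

0.4461

Δs = (4.5 − 3)/3 = 0.5.
Midpoints: 3.25, 3.75, 4.25.
v(3.25) = 0.32, v(3.75) = 8/27, v(4.25) = 8/29.
Sum = Δs · [v(3.25) + v(3.75) + v(4.25)].
Sum ≈ 0.4461.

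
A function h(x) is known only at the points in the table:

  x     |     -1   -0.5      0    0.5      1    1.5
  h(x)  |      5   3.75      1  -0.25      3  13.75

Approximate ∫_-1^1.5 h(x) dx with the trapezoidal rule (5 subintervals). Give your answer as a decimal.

Δx = 0.5.
T_5 = (0.5/2)·[5 + 2·3.75 + 2·1 + 2·(-0.25) + 2·3 + 13.75] = 8.4375.

8.4375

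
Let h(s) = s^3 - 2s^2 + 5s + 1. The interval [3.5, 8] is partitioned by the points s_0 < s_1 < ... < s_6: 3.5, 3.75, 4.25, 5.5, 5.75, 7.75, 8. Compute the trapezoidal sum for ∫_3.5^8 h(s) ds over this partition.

836.37890625

Subinterval widths: 0.25, 0.5, 1.25, 0.25, 2, 0.25.
h(3.5) = 36.875, h(3.75) = 44.359375, h(4.25) = 62.890625, h(5.5) = 134.375, h(5.75) = 153.734375, h(7.75) = 385.109375, h(8) = 425.
On each subinterval the trapezoid contributes (Δs_i/2)·[h(s_{i-1}) + h(s_i)].
Sum = 836.37890625.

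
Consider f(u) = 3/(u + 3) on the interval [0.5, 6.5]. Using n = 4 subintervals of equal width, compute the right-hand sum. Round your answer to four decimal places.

2.6285

Δu = (6.5 − 0.5)/4 = 1.5.
Right endpoints: 2, 3.5, 5, 6.5.
f(2) = 0.6, f(3.5) = 6/13, f(5) = 0.375, f(6.5) = 6/19.
Sum = Δu · [f(2) + f(3.5) + f(5) + f(6.5)].
Sum ≈ 2.6285.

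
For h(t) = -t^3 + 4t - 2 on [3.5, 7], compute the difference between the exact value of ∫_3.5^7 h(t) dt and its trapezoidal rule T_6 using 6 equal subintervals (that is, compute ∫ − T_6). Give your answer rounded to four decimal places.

Exact integral: ∫_3.5^7 h(t) dt = -496.234375.
T_6 ≈ -499.360677.
Error ≈ -496.234375 − (-499.360677) ≈ 3.1263.

3.1263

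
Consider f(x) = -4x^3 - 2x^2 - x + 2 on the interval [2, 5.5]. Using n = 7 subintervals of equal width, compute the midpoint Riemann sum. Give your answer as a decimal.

Δx = (5.5 − 2)/7 = 0.5.
Midpoints: 2.25, 2.75, 3.25, 3.75, 4.25, 4.75, 5.25.
f(2.25) = -55.9375, f(2.75) = -99.0625, f(3.25) = -159.6875, f(3.75) = -240.8125, f(4.25) = -345.4375, f(4.75) = -476.5625, f(5.25) = -637.1875.
Sum = Δx · [f(2.25) + f(2.75) + f(3.25) + ...].
Sum = -1007.34375.

-1007.34375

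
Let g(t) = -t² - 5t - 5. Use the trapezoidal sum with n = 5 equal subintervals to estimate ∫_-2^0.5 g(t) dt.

Δt = (0.5 − (-2))/5 = 0.5.
g(-2) = 1, g(-1.5) = 0.25, g(-1) = -1, g(-0.5) = -2.75, g(0) = -5, g(0.5) = -7.75.
T_5 = (Δt/2)·[g(t_0) + 2g(t_1) + ... + 2g(t_{4}) + g(t_5)].
Sum = -5.9375.

-5.9375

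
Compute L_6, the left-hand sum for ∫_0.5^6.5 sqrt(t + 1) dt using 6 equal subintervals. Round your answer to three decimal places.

11.693

Δt = (6.5 − 0.5)/6 = 1.
Left endpoints: 0.5, 1.5, 2.5, 3.5, 4.5, 5.5.
f(0.5) ≈ 1.225, f(1.5) ≈ 1.581, f(2.5) ≈ 1.871, f(3.5) ≈ 2.121, f(4.5) ≈ 2.345, f(5.5) ≈ 2.550.
Sum = Δt · [f(0.5) + f(1.5) + f(2.5) + ...].
Sum ≈ 11.693.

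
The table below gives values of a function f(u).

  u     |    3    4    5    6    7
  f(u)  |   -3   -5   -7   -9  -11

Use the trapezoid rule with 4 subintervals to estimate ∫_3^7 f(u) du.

Δu = 1.
T_4 = (1/2)·[(-3) + 2·(-5) + 2·(-7) + 2·(-9) + (-11)] = -28.

-28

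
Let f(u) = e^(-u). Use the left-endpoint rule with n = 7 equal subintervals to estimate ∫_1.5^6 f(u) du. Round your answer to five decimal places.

0.29912

Δu = (6 − 1.5)/7 = 9/14.
Left endpoints: 1.5, 15/7, 39/14, 24/7, 57/14, 33/7, 75/14.
f(1.5) ≈ 0.22313, f(15/7) ≈ 0.11732, f(39/14) ≈ 0.06169, f(24/7) ≈ 0.03243, f(57/14) ≈ 0.01705, f(33/7) ≈ 0.00897, f(75/14) ≈ 0.00471.
Sum = Δu · [f(1.5) + f(15/7) + f(39/14) + ...].
Sum ≈ 0.29912.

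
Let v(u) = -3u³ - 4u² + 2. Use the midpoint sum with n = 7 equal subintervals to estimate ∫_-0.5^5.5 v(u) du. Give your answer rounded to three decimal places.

Δu = (5.5 − (-0.5))/7 = 6/7.
Midpoints: -1/14, 11/14, 23/14, 2.5, 47/14, 59/14, 71/14.
v(-1/14) = 5435/2744, v(11/14) = -5281/2744, v(23/14) = -60637/2744, v(2.5) = -69.875, v(47/14) = -429685/2744, v(59/14) = -805585/2744, v(71/14) = -1350541/2744.
Sum = Δu · [v(-1/14) + v(11/14) + v(23/14) + ...].
Sum ≈ -886.515.

-886.515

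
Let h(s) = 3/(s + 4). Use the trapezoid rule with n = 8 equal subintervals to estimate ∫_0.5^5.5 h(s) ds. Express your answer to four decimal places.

Δs = (5.5 − 0.5)/8 = 0.625.
h(0.5) = 2/3, h(1.125) = 24/41, h(1.75) = 12/23, h(2.375) = 8/17, h(3) = 3/7, h(3.625) = 24/61, h(4.25) = 4/11, h(4.875) = 24/71, h(5.5) = 6/19.
T_8 = (Δs/2)·[h(s_0) + 2h(s_1) + ... + 2h(s_{7}) + h(s_8)].
Sum ≈ 2.2454.

2.2454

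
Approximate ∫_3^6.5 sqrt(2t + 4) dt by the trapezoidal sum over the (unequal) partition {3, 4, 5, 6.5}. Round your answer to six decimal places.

Subinterval widths: 1, 1, 1.5.
f(3) ≈ 3.162278, f(4) ≈ 3.464102, f(5) ≈ 3.741657, f(6.5) ≈ 4.123106.
On each subinterval the trapezoid contributes (Δt_i/2)·[f(t_{i-1}) + f(t_i)].
Sum ≈ 12.814641.

12.814641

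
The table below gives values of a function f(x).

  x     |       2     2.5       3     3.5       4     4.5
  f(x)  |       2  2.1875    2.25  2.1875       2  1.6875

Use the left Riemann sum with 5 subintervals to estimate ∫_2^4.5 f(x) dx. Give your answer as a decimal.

5.3125

Δx = 0.5.
Sum = 0.5·[2 + 2.1875 + 2.25 + 2.1875 + 2] = 5.3125.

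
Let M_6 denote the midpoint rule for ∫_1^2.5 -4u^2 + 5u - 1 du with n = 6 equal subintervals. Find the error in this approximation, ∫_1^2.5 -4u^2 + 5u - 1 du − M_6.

-0.03125

Exact integral: ∫_1^2.5 f(u) du = -7.875.
M_6 = -7.84375.
Error = -7.875 − (-7.84375) = -0.03125.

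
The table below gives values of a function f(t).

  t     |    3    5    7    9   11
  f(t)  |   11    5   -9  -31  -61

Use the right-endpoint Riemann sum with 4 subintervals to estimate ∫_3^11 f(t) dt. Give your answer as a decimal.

-192

Δt = 2.
Sum = 2·[5 + (-9) + (-31) + (-61)] = -192.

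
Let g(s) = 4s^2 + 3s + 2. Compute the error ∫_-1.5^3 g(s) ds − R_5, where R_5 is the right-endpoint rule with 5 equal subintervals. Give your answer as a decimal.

Exact integral: ∫_-1.5^3 g(s) ds = 59.625.
R_5 = 80.28.
Error = 59.625 − 80.28 = -20.655.

-20.655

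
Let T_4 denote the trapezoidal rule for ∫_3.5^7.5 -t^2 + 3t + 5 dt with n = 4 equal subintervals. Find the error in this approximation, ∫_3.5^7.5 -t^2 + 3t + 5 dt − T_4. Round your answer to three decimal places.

0.667

Exact integral: ∫_3.5^7.5 f(t) dt ≈ -40.33333.
T_4 = -41.
Error ≈ -40.33333 − (-41) ≈ 0.667.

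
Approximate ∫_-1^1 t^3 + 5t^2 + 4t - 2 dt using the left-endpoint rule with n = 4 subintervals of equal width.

Δt = (1 − (-1))/4 = 0.5.
Left endpoints: -1, -0.5, 0, 0.5.
f(-1) = -2, f(-0.5) = -2.875, f(0) = -2, f(0.5) = 1.375.
Sum = Δt · [f(-1) + f(-0.5) + f(0) + f(0.5)].
Sum = -2.75.

-2.75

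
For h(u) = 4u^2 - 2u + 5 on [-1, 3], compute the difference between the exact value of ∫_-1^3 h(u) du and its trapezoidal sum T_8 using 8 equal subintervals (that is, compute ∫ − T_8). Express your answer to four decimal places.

Exact integral: ∫_-1^3 h(u) du ≈ 49.333333.
T_8 = 50.
Error ≈ 49.333333 − 50 ≈ -0.6667.

-0.6667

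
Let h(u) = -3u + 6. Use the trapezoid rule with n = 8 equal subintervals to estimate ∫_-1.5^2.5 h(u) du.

18

Δu = (2.5 − (-1.5))/8 = 0.5.
h(-1.5) = 10.5, h(-1) = 9, h(-0.5) = 7.5, h(0) = 6, h(0.5) = 4.5, h(1) = 3, h(1.5) = 1.5, h(2) = 0, h(2.5) = -1.5.
T_8 = (Δu/2)·[h(u_0) + 2h(u_1) + ... + 2h(u_{7}) + h(u_8)].
Sum = 18.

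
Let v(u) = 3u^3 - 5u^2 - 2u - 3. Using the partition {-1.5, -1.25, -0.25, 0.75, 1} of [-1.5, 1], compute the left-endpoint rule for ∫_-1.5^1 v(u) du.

Subinterval widths: 0.25, 1, 1, 0.25.
Left endpoints: -1.5, -1.25, -0.25, 0.75.
v(-1.5) = -21.375, v(-1.25) = -14.171875, v(-0.25) = -2.859375, v(0.75) = -6.046875.
Sum = Σ Δu_i · v(u_i).
Sum = -23.88671875.

-23.88671875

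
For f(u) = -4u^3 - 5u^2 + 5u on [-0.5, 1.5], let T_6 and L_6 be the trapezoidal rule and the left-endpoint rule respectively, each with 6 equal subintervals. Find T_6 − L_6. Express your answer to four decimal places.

T_6 ≈ -6.240741.
L_6 ≈ -3.907407.
T_6 − L_6 ≈ -2.3333.

-2.3333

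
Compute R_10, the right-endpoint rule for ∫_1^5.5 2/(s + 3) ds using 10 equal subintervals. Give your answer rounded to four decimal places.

1.4496

Δs = (5.5 − 1)/10 = 0.45.
Right endpoints: 1.45, 1.9, 2.35, 2.8, 3.25, 3.7, 4.15, 4.6, 5.05, 5.5.
f(1.45) = 40/89, f(1.9) = 20/49, f(2.35) = 40/107, f(2.8) = 10/29, f(3.25) = 0.32, f(3.7) = 20/67, f(4.15) = 40/143, f(4.6) = 5/19, f(5.05) = 40/161, f(5.5) = 4/17.
Sum = Δs · [f(1.45) + f(1.9) + f(2.35) + ...].
Sum ≈ 1.4496.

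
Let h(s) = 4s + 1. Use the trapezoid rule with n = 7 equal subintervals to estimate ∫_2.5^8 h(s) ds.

Δs = (8 − 2.5)/7 = 11/14.
h(2.5) = 11, h(23/7) = 99/7, h(57/14) = 121/7, h(34/7) = 143/7, h(79/14) = 165/7, h(45/7) = 187/7, h(101/14) = 209/7, h(8) = 33.
T_7 = (Δs/2)·[h(s_0) + 2h(s_1) + ... + 2h(s_{6}) + h(s_7)].
Sum = 121.

121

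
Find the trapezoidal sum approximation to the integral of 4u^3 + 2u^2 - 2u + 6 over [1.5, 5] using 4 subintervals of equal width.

Δu = (5 − 1.5)/4 = 0.875.
f(1.5) = 21, f(2.375) = 66.1171875, f(3.25) = 157.9375, f(4.125) = 312.5390625, f(5) = 546.
T_4 = (Δu/2)·[f(u_0) + 2f(u_1) + 2f(u_2) + 2f(u_3) + f(u_4)].
Sum = 717.58203125.

717.58203125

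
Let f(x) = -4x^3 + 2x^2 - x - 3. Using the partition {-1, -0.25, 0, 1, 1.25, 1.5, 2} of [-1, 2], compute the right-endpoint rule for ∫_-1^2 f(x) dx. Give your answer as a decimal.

-28.78125

Subinterval widths: 0.75, 0.25, 1, 0.25, 0.25, 0.5.
Right endpoints: -0.25, 0, 1, 1.25, 1.5, 2.
f(-0.25) = -2.5625, f(0) = -3, f(1) = -6, f(1.25) = -8.9375, f(1.5) = -13.5, f(2) = -29.
Sum = Σ Δx_i · f(x_i).
Sum = -28.78125.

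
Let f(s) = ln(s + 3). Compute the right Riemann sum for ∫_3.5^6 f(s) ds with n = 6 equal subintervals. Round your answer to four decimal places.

5.1755

Δs = (6 − 3.5)/6 = 5/12.
Right endpoints: 47/12, 13/3, 4.75, 31/6, 67/12, 6.
f(47/12) ≈ 1.9339, f(13/3) ≈ 1.9924, f(4.75) ≈ 2.0477, f(31/6) ≈ 2.1001, f(67/12) ≈ 2.1498, f(6) ≈ 2.1972.
Sum = Δs · [f(47/12) + f(13/3) + f(4.75) + ...].
Sum ≈ 5.1755.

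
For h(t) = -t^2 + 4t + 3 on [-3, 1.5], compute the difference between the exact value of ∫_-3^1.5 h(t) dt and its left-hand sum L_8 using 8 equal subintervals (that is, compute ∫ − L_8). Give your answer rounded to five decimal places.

Exact integral: ∫_-3^1.5 h(t) dt = -10.125.
L_8 ≈ -17.3232422.
Error ≈ -10.125 − (-17.3232422) ≈ 7.19824.

7.19824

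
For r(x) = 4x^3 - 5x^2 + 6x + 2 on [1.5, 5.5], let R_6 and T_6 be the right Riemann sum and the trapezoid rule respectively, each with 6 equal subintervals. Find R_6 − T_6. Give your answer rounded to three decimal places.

R_6 ≈ 919.96296.
T_6 ≈ 741.29630.
R_6 − T_6 ≈ 178.667.

178.667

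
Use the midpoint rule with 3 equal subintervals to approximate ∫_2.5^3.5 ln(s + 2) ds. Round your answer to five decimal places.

1.60795

Δs = (3.5 − 2.5)/3 = 1/3.
Midpoints: 8/3, 3, 10/3.
f(8/3) ≈ 1.54045, f(3) ≈ 1.60944, f(10/3) ≈ 1.67398.
Sum = Δs · [f(8/3) + f(3) + f(10/3)].
Sum ≈ 1.60795.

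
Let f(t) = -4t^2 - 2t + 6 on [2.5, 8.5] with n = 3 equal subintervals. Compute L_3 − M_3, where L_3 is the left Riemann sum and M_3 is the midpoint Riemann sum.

L_3 = -568.
M_3 = -820.
L_3 − M_3 = 252.

252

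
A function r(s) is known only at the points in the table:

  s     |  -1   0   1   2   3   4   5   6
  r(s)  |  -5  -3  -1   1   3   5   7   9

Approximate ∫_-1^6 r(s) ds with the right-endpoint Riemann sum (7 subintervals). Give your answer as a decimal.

Δs = 1.
Sum = 1·[(-3) + (-1) + 1 + 3 + 5 + 7 + 9] = 21.

21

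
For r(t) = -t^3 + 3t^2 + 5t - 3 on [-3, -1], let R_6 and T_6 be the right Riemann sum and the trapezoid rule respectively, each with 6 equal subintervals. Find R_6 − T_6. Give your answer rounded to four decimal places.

-6.6667

R_6 ≈ 13.666667.
T_6 ≈ 20.333333.
R_6 − T_6 ≈ -6.6667.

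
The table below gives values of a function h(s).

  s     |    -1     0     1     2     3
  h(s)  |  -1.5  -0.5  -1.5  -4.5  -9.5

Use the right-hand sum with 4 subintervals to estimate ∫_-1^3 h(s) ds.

Δs = 1.
Sum = 1·[(-0.5) + (-1.5) + (-4.5) + (-9.5)] = -16.

-16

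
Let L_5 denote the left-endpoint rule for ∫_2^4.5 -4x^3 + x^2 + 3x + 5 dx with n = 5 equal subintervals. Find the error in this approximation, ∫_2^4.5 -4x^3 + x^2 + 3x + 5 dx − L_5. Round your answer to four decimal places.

Exact integral: ∫_2^4.5 f(x) dx ≈ -329.479167.
L_5 = -256.25.
Error ≈ -329.479167 − (-256.25) ≈ -73.2292.

-73.2292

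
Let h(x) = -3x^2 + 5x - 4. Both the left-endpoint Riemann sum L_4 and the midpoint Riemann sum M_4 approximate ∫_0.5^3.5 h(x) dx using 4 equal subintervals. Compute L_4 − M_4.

6.609375

L_4 = -17.71875.
M_4 = -24.328125.
L_4 − M_4 = 6.609375.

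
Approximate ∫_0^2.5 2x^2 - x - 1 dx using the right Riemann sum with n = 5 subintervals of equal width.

7.5

Δx = (2.5 − 0)/5 = 0.5.
Right endpoints: 0.5, 1, 1.5, 2, 2.5.
f(0.5) = -1, f(1) = 0, f(1.5) = 2, f(2) = 5, f(2.5) = 9.
Sum = Δx · [f(0.5) + f(1) + f(1.5) + f(2) + f(2.5)].
Sum = 7.5.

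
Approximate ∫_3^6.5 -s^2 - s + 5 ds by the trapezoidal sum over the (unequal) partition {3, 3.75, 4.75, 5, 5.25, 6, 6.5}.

-82

Subinterval widths: 0.75, 1, 0.25, 0.25, 0.75, 0.5.
f(3) = -7, f(3.75) = -12.8125, f(4.75) = -22.3125, f(5) = -25, f(5.25) = -27.8125, f(6) = -37, f(6.5) = -43.75.
On each subinterval the trapezoid contributes (Δs_i/2)·[f(s_{i-1}) + f(s_i)].
Sum = -82.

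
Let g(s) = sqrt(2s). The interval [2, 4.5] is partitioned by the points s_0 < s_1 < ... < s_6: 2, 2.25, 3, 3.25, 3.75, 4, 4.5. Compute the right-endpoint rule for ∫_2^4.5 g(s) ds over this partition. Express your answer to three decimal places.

6.581

Subinterval widths: 0.25, 0.75, 0.25, 0.5, 0.25, 0.5.
Right endpoints: 2.25, 3, 3.25, 3.75, 4, 4.5.
g(2.25) ≈ 2.121, g(3) ≈ 2.449, g(3.25) ≈ 2.550, g(3.75) ≈ 2.739, g(4) ≈ 2.828, g(4.5) ≈ 3.000.
Sum = Σ Δs_i · g(s_i).
Sum ≈ 6.581.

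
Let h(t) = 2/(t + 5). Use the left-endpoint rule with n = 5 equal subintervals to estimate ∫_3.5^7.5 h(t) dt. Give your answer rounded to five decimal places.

0.80224

Δt = (7.5 − 3.5)/5 = 0.8.
Left endpoints: 3.5, 4.3, 5.1, 5.9, 6.7.
h(3.5) = 4/17, h(4.3) = 20/93, h(5.1) = 20/101, h(5.9) = 20/109, h(6.7) = 20/117.
Sum = Δt · [h(3.5) + h(4.3) + h(5.1) + h(5.9) + h(6.7)].
Sum ≈ 0.80224.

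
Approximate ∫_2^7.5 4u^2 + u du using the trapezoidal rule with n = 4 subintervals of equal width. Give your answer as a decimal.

Δu = (7.5 − 2)/4 = 1.375.
f(2) = 18, f(3.375) = 48.9375, f(4.75) = 95, f(6.125) = 156.1875, f(7.5) = 232.5.
T_4 = (Δu/2)·[f(u_0) + 2f(u_1) + 2f(u_2) + 2f(u_3) + f(u_4)].
Sum = 584.890625.

584.890625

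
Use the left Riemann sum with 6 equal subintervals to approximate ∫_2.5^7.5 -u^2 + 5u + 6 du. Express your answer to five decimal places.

Δu = (7.5 − 2.5)/6 = 5/6.
Left endpoints: 2.5, 10/3, 25/6, 5, 35/6, 20/3.
f(2.5) = 12.25, f(10/3) = 104/9, f(25/6) = 341/36, f(5) = 6, f(35/6) = 41/36, f(20/3) = -46/9.
Sum = Δu · [f(2.5) + f(10/3) + f(25/6) + ...].
Sum ≈ 29.42130.

29.42130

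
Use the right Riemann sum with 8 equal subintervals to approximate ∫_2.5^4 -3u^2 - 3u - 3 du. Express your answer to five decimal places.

-70.69043

Δu = (4 − 2.5)/8 = 0.1875.
Right endpoints: 2.6875, 2.875, 3.0625, 3.25, 3.4375, 3.625, 3.8125, 4.
f(2.6875) = -32.73046875, f(2.875) = -36.421875, f(3.0625) = -40.32421875, f(3.25) = -44.4375, f(3.4375) = -48.76171875, f(3.625) = -53.296875, f(3.8125) = -58.04296875, f(4) = -63.
Sum = Δu · [f(2.6875) + f(2.875) + f(3.0625) + ...].
Sum ≈ -70.69043.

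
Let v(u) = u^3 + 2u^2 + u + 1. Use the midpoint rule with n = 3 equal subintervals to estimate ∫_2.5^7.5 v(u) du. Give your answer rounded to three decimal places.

Δu = (7.5 − 2.5)/3 = 5/3.
Midpoints: 10/3, 5, 20/3.
v(10/3) = 1717/27, v(5) = 181, v(20/3) = 10607/27.
Sum = Δu · [v(10/3) + v(5) + v(20/3)].
Sum ≈ 1062.407.

1062.407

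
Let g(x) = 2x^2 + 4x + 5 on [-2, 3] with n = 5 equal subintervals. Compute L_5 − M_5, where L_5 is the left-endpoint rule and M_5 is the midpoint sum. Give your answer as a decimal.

-12.5

L_5 = 45.
M_5 = 57.5.
L_5 − M_5 = -12.5.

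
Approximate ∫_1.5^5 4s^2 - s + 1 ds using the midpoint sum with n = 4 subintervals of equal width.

153.3984375

Δs = (5 − 1.5)/4 = 0.875.
Midpoints: 1.9375, 2.8125, 3.6875, 4.5625.
f(1.9375) = 14.078125, f(2.8125) = 29.828125, f(3.6875) = 51.703125, f(4.5625) = 79.703125.
Sum = Δs · [f(1.9375) + f(2.8125) + f(3.6875) + f(4.5625)].
Sum = 153.3984375.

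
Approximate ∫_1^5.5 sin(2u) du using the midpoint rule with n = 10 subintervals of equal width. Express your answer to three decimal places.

Δu = (5.5 − 1)/10 = 0.45.
Midpoints: 1.225, 1.675, 2.125, 2.575, 3.025, 3.475, 3.925, 4.375, 4.825, 5.275.
f(1.225) ≈ 0.638, f(1.675) ≈ -0.207, f(2.125) ≈ -0.895, f(2.575) ≈ -0.906, f(3.025) ≈ -0.231, f(3.475) ≈ 0.618, f(3.925) ≈ 1.000, f(4.375) ≈ 0.625, f(4.825) ≈ -0.223, f(5.275) ≈ -0.902.
Sum = Δu · [f(1.225) + f(1.675) + f(2.125) + ...].
Sum ≈ -0.218.

-0.218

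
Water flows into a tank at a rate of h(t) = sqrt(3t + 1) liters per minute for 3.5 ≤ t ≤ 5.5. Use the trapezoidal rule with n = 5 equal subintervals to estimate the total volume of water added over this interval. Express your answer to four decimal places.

Δt = (5.5 − 3.5)/5 = 0.4.
h(3.5) ≈ 3.3912, h(3.9) ≈ 3.5637, h(4.3) ≈ 3.7283, h(4.7) ≈ 3.8859, h(5.1) ≈ 4.0373, h(5.5) ≈ 4.1833.
T_5 = (Δt/2)·[h(t_0) + 2h(t_1) + ... + 2h(t_{4}) + h(t_5)].
Sum ≈ 7.6010.

7.6010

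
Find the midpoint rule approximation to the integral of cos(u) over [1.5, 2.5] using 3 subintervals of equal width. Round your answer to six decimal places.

-0.400876

Δu = (2.5 − 1.5)/3 = 1/3.
Midpoints: 5/3, 2, 7/3.
f(5/3) ≈ -0.095724, f(2) ≈ -0.416147, f(7/3) ≈ -0.690758.
Sum = Δu · [f(5/3) + f(2) + f(7/3)].
Sum ≈ -0.400876.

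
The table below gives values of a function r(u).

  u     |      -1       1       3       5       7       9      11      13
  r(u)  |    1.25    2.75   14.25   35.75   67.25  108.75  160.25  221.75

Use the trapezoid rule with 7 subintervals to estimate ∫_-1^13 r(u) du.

1001

Δu = 2.
T_7 = (2/2)·[1.25 + 2·2.75 + 2·14.25 + 2·35.75 + 2·67.25 + 2·108.75 + 2·160.25 + 221.75] = 1001.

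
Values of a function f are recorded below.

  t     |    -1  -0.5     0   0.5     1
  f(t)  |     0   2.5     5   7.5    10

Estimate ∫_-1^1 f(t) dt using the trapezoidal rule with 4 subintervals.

Δt = 0.5.
T_4 = (0.5/2)·[0 + 2·2.5 + 2·5 + 2·7.5 + 10] = 10.

10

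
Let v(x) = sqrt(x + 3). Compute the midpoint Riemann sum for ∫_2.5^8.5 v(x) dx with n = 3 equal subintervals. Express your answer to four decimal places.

Δx = (8.5 − 2.5)/3 = 2.
Midpoints: 3.5, 5.5, 7.5.
v(3.5) ≈ 2.5495, v(5.5) ≈ 2.9155, v(7.5) ≈ 3.2404.
Sum = Δx · [v(3.5) + v(5.5) + v(7.5)].
Sum ≈ 17.4107.

17.4107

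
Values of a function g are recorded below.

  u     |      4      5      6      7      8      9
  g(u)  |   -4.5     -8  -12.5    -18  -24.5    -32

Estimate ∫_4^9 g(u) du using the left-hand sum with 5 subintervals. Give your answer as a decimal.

-67.5

Δu = 1.
Sum = 1·[(-4.5) + (-8) + (-12.5) + (-18) + (-24.5)] = -67.5.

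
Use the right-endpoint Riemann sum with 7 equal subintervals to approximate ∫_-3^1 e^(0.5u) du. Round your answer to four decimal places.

3.2779

Δu = (1 − (-3))/7 = 4/7.
Right endpoints: -17/7, -13/7, -9/7, -5/7, -1/7, 3/7, 1.
f(-17/7) ≈ 0.2969, f(-13/7) ≈ 0.3951, f(-9/7) ≈ 0.5258, f(-5/7) ≈ 0.6997, f(-1/7) ≈ 0.9311, f(3/7) ≈ 1.2390, f(1) ≈ 1.6487.
Sum = Δu · [f(-17/7) + f(-13/7) + f(-9/7) + ...].
Sum ≈ 3.2779.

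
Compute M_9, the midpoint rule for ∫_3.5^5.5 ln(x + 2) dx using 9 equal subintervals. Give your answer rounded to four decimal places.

3.7358

Δx = (5.5 − 3.5)/9 = 2/9.
Midpoints: 65/18, 23/6, 73/18, 77/18, 4.5, 85/18, 89/18, 31/6, 97/18.
f(65/18) ≈ 1.7247, f(23/6) ≈ 1.7636, f(73/18) ≈ 1.8010, f(77/18) ≈ 1.8370, f(4.5) ≈ 1.8718, f(85/18) ≈ 1.9054, f(89/18) ≈ 1.9379, f(31/6) ≈ 1.9694, f(97/18) ≈ 2.0000.
Sum = Δx · [f(65/18) + f(23/6) + f(73/18) + ...].
Sum ≈ 3.7358.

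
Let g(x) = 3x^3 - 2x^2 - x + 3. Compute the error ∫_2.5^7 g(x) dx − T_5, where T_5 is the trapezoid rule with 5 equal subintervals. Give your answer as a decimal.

-24.755625

Exact integral: ∫_2.5^7 g(x) dx = 1545.328125.
T_5 = 1570.08375.
Error = 1545.328125 − 1570.08375 = -24.755625.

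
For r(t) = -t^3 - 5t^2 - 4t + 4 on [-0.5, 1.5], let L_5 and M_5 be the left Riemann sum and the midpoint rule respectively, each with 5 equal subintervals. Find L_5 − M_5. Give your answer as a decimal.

L_5 = 0.87.
M_5 = -2.91.
L_5 − M_5 = 3.78.

3.78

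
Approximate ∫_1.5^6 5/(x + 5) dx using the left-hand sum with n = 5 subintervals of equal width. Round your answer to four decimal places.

Δx = (6 − 1.5)/5 = 0.9.
Left endpoints: 1.5, 2.4, 3.3, 4.2, 5.1.
f(1.5) = 10/13, f(2.4) = 25/37, f(3.3) = 50/83, f(4.2) = 25/46, f(5.1) = 50/101.
Sum = Δx · [f(1.5) + f(2.4) + f(3.3) + f(4.2) + f(5.1)].
Sum ≈ 2.7773.

2.7773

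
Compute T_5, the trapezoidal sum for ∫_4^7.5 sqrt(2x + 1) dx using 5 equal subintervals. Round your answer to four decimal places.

Δx = (7.5 − 4)/5 = 0.7.
f(4) ≈ 3.0000, f(4.7) ≈ 3.2249, f(5.4) ≈ 3.4351, f(6.1) ≈ 3.6332, f(6.8) ≈ 3.8210, f(7.5) ≈ 4.0000.
T_5 = (Δx/2)·[f(x_0) + 2f(x_1) + ... + 2f(x_{4}) + f(x_5)].
Sum ≈ 12.3299.

12.3299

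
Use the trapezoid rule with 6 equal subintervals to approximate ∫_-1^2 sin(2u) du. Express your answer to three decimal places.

Δu = (2 − (-1))/6 = 0.5.
f(-1) ≈ -0.909, f(-0.5) ≈ -0.841, f(0) ≈ 0.000, f(0.5) ≈ 0.841, f(1) ≈ 0.909, f(1.5) ≈ 0.141, f(2) ≈ -0.757.
T_6 = (Δu/2)·[f(u_0) + 2f(u_1) + ... + 2f(u_{5}) + f(u_6)].
Sum ≈ 0.109.

0.109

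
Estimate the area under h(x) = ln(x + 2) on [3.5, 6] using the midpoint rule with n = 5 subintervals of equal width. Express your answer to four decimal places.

Δx = (6 − 3.5)/5 = 0.5.
Midpoints: 3.75, 4.25, 4.75, 5.25, 5.75.
h(3.75) ≈ 1.7492, h(4.25) ≈ 1.8326, h(4.75) ≈ 1.9095, h(5.25) ≈ 1.9810, h(5.75) ≈ 2.0477.
Sum = Δx · [h(3.75) + h(4.25) + h(4.75) + h(5.25) + h(5.75)].
Sum ≈ 4.7600.

4.7600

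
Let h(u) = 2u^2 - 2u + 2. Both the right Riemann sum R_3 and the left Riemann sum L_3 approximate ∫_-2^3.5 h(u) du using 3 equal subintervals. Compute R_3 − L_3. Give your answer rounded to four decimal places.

R_3 ≈ 47.870370.
L_3 ≈ 37.787037.
R_3 − L_3 ≈ 10.0833.

10.0833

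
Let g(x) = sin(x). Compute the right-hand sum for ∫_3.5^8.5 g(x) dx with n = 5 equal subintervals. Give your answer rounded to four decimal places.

Δx = (8.5 − 3.5)/5 = 1.
Right endpoints: 4.5, 5.5, 6.5, 7.5, 8.5.
g(4.5) ≈ -0.9775, g(5.5) ≈ -0.7055, g(6.5) ≈ 0.2151, g(7.5) ≈ 0.9380, g(8.5) ≈ 0.7985.
Sum = Δx · [g(4.5) + g(5.5) + g(6.5) + g(7.5) + g(8.5)].
Sum ≈ 0.2685.

0.2685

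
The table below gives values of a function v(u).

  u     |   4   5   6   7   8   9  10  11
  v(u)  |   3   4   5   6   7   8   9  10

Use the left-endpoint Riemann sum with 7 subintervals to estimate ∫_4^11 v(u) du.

42

Δu = 1.
Sum = 1·[3 + 4 + 5 + 6 + 7 + 8 + 9] = 42.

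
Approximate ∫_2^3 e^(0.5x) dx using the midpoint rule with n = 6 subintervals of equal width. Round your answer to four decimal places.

3.5258

Δx = (3 − 2)/6 = 1/6.
Midpoints: 25/12, 2.25, 29/12, 31/12, 2.75, 35/12.
f(25/12) ≈ 2.8339, f(2.25) ≈ 3.0802, f(29/12) ≈ 3.3479, f(31/12) ≈ 3.6388, f(2.75) ≈ 3.9551, f(35/12) ≈ 4.2988.
Sum = Δx · [f(25/12) + f(2.25) + f(29/12) + ...].
Sum ≈ 3.5258.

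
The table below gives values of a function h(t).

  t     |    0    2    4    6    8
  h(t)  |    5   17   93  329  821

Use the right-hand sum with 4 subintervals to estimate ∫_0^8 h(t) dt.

2520

Δt = 2.
Sum = 2·[17 + 93 + 329 + 821] = 2520.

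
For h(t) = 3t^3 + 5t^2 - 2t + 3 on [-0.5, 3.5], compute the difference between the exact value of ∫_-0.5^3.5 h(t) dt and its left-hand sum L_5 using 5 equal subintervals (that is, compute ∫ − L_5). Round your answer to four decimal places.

Exact integral: ∫_-0.5^3.5 h(t) dt ≈ 184.166667.
L_5 = 119.66.
Error ≈ 184.166667 − 119.66 ≈ 64.5067.

64.5067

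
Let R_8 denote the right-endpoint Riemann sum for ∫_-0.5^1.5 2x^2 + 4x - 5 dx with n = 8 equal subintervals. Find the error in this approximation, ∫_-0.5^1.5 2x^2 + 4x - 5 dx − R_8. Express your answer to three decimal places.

Exact integral: ∫_-0.5^1.5 f(x) dx ≈ -3.66667.
R_8 = -2.125.
Error ≈ -3.66667 − (-2.125) ≈ -1.542.

-1.542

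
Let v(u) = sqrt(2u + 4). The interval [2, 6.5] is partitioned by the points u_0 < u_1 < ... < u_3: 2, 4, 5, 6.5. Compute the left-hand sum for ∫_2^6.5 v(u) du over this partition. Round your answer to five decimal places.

14.73344

Subinterval widths: 2, 1, 1.5.
Left endpoints: 2, 4, 5.
v(2) ≈ 2.82843, v(4) ≈ 3.46410, v(5) ≈ 3.74166.
Sum = Σ Δu_i · v(u_i).
Sum ≈ 14.73344.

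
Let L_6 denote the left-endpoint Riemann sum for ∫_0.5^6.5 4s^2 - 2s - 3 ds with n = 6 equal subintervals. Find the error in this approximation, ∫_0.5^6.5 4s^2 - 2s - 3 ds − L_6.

74

Exact integral: ∫_0.5^6.5 f(s) ds = 306.
L_6 = 232.
Error = 306 − 232 = 74.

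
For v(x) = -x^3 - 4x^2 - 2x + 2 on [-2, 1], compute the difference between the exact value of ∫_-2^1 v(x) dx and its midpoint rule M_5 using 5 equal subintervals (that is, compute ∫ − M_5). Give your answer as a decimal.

-0.225

Exact integral: ∫_-2^1 v(x) dx = 0.75.
M_5 = 0.975.
Error = 0.75 − 0.975 = -0.225.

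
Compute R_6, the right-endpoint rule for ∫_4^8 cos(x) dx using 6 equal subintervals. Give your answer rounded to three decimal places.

Δx = (8 − 4)/6 = 2/3.
Right endpoints: 14/3, 16/3, 6, 20/3, 22/3, 8.
f(14/3) ≈ -0.046, f(16/3) ≈ 0.582, f(6) ≈ 0.960, f(20/3) ≈ 0.927, f(22/3) ≈ 0.497, f(8) ≈ -0.146.
Sum = Δx · [f(14/3) + f(16/3) + f(6) + ...].
Sum ≈ 1.850.

1.850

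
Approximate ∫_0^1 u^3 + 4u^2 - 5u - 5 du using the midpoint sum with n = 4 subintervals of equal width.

-5.9453125

Δu = (1 − 0)/4 = 0.25.
Midpoints: 0.125, 0.375, 0.625, 0.875.
f(0.125) = -2847/512, f(0.375) = -3205/512, f(0.625) = -3235/512, f(0.875) = -2889/512.
Sum = Δu · [f(0.125) + f(0.375) + f(0.625) + f(0.875)].
Sum = -5.9453125.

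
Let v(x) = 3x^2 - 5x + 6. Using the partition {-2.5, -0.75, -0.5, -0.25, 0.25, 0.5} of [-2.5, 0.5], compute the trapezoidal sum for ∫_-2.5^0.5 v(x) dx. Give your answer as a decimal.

Subinterval widths: 1.75, 0.25, 0.25, 0.5, 0.25.
v(-2.5) = 37.25, v(-0.75) = 11.4375, v(-0.5) = 9.25, v(-0.25) = 7.4375, v(0.25) = 4.9375, v(0.5) = 4.25.
On each subinterval the trapezoid contributes (Δx_i/2)·[v(x_{i-1}) + v(x_i)].
Sum = 51.515625.

51.515625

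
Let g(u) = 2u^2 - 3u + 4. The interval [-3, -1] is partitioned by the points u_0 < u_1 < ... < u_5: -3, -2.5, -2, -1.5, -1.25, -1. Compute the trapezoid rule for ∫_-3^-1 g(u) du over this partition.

Subinterval widths: 0.5, 0.5, 0.5, 0.25, 0.25.
g(-3) = 31, g(-2.5) = 24, g(-2) = 18, g(-1.5) = 13, g(-1.25) = 10.875, g(-1) = 9.
On each subinterval the trapezoid contributes (Δu_i/2)·[g(u_{i-1}) + g(u_i)].
Sum = 37.46875.

37.46875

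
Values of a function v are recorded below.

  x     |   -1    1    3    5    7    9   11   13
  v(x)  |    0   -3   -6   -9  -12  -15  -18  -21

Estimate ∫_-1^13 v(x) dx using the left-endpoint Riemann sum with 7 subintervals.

-126

Δx = 2.
Sum = 2·[0 + (-3) + (-6) + (-9) + (-12) + (-15) + (-18)] = -126.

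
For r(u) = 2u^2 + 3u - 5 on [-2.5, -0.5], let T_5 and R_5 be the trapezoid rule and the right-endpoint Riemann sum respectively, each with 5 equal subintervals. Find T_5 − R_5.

1.2

T_5 = -8.56.
R_5 = -9.76.
T_5 − R_5 = 1.2.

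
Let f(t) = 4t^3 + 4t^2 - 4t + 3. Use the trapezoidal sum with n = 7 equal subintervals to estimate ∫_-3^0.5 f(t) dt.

-18.375

Δt = (0.5 − (-3))/7 = 0.5.
f(-3) = -57, f(-2.5) = -24.5, f(-2) = -5, f(-1.5) = 4.5, f(-1) = 7, f(-0.5) = 5.5, f(0) = 3, f(0.5) = 2.5.
T_7 = (Δt/2)·[f(t_0) + 2f(t_1) + ... + 2f(t_{6}) + f(t_7)].
Sum = -18.375.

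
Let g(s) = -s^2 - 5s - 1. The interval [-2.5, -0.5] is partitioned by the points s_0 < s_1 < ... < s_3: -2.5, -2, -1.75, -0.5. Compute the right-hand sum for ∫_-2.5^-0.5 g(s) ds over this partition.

5.234375

Subinterval widths: 0.5, 0.25, 1.25.
Right endpoints: -2, -1.75, -0.5.
g(-2) = 5, g(-1.75) = 4.6875, g(-0.5) = 1.25.
Sum = Σ Δs_i · g(s_i).
Sum = 5.234375.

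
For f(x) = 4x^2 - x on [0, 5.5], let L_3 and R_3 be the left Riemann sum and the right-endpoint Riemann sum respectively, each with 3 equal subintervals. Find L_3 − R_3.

-211.75

L_3 ≈ 113.1574074.
R_3 ≈ 324.9074074.
L_3 − R_3 = -211.75.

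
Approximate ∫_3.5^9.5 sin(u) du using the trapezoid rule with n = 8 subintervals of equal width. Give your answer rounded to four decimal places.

0.0578

Δu = (9.5 − 3.5)/8 = 0.75.
f(3.5) ≈ -0.3508, f(4.25) ≈ -0.8950, f(5) ≈ -0.9589, f(5.75) ≈ -0.5083, f(6.5) ≈ 0.2151, f(7.25) ≈ 0.8231, f(8) ≈ 0.9894, f(8.75) ≈ 0.6247, f(9.5) ≈ -0.0752.
T_8 = (Δu/2)·[f(u_0) + 2f(u_1) + ... + 2f(u_{7}) + f(u_8)].
Sum ≈ 0.0578.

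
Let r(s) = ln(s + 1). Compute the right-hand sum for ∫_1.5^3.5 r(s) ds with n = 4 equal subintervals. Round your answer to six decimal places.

2.620874

Δs = (3.5 − 1.5)/4 = 0.5.
Right endpoints: 2, 2.5, 3, 3.5.
r(2) ≈ 1.098612, r(2.5) ≈ 1.252763, r(3) ≈ 1.386294, r(3.5) ≈ 1.504077.
Sum = Δs · [r(2) + r(2.5) + r(3) + r(3.5)].
Sum ≈ 2.620874.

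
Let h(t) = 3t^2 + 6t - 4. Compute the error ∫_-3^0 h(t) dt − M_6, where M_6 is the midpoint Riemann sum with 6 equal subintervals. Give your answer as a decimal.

0.1875

Exact integral: ∫_-3^0 h(t) dt = -12.
M_6 = -12.1875.
Error = -12 − (-12.1875) = 0.1875.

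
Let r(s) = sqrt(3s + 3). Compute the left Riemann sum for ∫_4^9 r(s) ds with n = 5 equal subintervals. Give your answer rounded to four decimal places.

Δs = (9 − 4)/5 = 1.
Left endpoints: 4, 5, 6, 7, 8.
r(4) ≈ 3.8730, r(5) ≈ 4.2426, r(6) ≈ 4.5826, r(7) ≈ 4.8990, r(8) ≈ 5.1962.
Sum = Δs · [r(4) + r(5) + r(6) + r(7) + r(8)].
Sum ≈ 22.7933.

22.7933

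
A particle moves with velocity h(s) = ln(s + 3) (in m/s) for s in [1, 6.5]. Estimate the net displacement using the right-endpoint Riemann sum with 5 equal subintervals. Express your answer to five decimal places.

Δs = (6.5 − 1)/5 = 1.1.
Right endpoints: 2.1, 3.2, 4.3, 5.4, 6.5.
h(2.1) ≈ 1.62924, h(3.2) ≈ 1.82455, h(4.3) ≈ 1.98787, h(5.4) ≈ 2.12823, h(6.5) ≈ 2.25129.
Sum = Δs · [h(2.1) + h(3.2) + h(4.3) + h(5.4) + h(6.5)].
Sum ≈ 10.80331.

10.80331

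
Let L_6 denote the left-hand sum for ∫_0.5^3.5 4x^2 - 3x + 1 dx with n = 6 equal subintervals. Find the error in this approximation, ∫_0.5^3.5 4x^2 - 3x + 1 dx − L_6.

9.25

Exact integral: ∫_0.5^3.5 f(x) dx = 42.
L_6 = 32.75.
Error = 42 − 32.75 = 9.25.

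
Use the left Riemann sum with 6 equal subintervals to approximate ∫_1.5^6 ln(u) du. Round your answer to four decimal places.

5.0993

Δu = (6 − 1.5)/6 = 0.75.
Left endpoints: 1.5, 2.25, 3, 3.75, 4.5, 5.25.
f(1.5) ≈ 0.4055, f(2.25) ≈ 0.8109, f(3) ≈ 1.0986, f(3.75) ≈ 1.3218, f(4.5) ≈ 1.5041, f(5.25) ≈ 1.6582.
Sum = Δu · [f(1.5) + f(2.25) + f(3) + ...].
Sum ≈ 5.0993.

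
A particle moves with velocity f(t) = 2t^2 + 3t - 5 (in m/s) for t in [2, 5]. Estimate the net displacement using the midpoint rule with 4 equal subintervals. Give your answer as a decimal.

94.21875

Δt = (5 − 2)/4 = 0.75.
Midpoints: 2.375, 3.125, 3.875, 4.625.
f(2.375) = 13.40625, f(3.125) = 23.90625, f(3.875) = 36.65625, f(4.625) = 51.65625.
Sum = Δt · [f(2.375) + f(3.125) + f(3.875) + f(4.625)].
Sum = 94.21875.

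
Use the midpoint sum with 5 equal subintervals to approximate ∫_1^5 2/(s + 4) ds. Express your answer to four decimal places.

1.1741

Δs = (5 − 1)/5 = 0.8.
Midpoints: 1.4, 2.2, 3, 3.8, 4.6.
f(1.4) = 10/27, f(2.2) = 10/31, f(3) = 2/7, f(3.8) = 10/39, f(4.6) = 10/43.
Sum = Δs · [f(1.4) + f(2.2) + f(3) + f(3.8) + f(4.6)].
Sum ≈ 1.1741.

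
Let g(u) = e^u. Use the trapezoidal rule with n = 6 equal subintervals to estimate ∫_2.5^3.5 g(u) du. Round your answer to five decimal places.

Δu = (3.5 − 2.5)/6 = 1/6.
g(2.5) ≈ 12.18249, g(8/3) ≈ 14.39192, g(17/6) ≈ 17.00204, g(3) ≈ 20.08554, g(19/6) ≈ 23.72826, g(10/3) ≈ 28.03162, g(3.5) ≈ 33.11545.
T_6 = (Δu/2)·[g(u_0) + 2g(u_1) + ... + 2g(u_{5}) + g(u_6)].
Sum ≈ 20.98139.

20.98139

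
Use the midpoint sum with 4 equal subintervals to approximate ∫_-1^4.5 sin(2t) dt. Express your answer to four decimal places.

Δt = (4.5 − (-1))/4 = 1.375.
Midpoints: -0.3125, 1.0625, 2.4375, 3.8125.
f(-0.3125) ≈ -0.5851, f(1.0625) ≈ 0.8503, f(2.4375) ≈ -0.9868, f(3.8125) ≈ 0.9739.
Sum = Δt · [f(-0.3125) + f(1.0625) + f(2.4375) + f(3.8125)].
Sum ≈ 0.3469.

0.3469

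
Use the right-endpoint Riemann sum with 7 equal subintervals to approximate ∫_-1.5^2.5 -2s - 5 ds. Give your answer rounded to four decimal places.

Δs = (2.5 − (-1.5))/7 = 4/7.
Right endpoints: -13/14, -5/14, 3/14, 11/14, 19/14, 27/14, 2.5.
f(-13/14) = -22/7, f(-5/14) = -30/7, f(3/14) = -38/7, f(11/14) = -46/7, f(19/14) = -54/7, f(27/14) = -62/7, f(2.5) = -10.
Sum = Δs · [f(-13/14) + f(-5/14) + f(3/14) + ...].
Sum ≈ -26.2857.

-26.2857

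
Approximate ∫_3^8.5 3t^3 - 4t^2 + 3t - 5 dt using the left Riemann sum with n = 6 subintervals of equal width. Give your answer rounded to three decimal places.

Δt = (8.5 − 3)/6 = 11/12.
Left endpoints: 3, 47/12, 29/6, 5.75, 20/3, 91/12.
f(3) = 49, f(47/12) = 72367/576, f(29/6) = 6115/24, f(5.75) = 450.328125, f(20/3) = 6535/9, f(91/12) = 210433/192.
Sum = Δt · [f(3) + f(47/12) + f(29/6) + ...].
Sum ≈ 2476.717.

2476.717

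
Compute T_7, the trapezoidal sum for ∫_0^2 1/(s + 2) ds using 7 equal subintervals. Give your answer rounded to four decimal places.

0.6944

Δs = (2 − 0)/7 = 2/7.
f(0) = 0.5, f(2/7) = 0.4375, f(4/7) = 7/18, f(6/7) = 0.35, f(8/7) = 7/22, f(10/7) = 7/24, f(12/7) = 7/26, f(2) = 0.25.
T_7 = (Δs/2)·[f(s_0) + 2f(s_1) + ... + 2f(s_{6}) + f(s_7)].
Sum ≈ 0.6944.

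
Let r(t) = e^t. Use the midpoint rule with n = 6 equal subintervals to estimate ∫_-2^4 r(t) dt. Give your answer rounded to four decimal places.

Δt = (4 − (-2))/6 = 1.
Midpoints: -1.5, -0.5, 0.5, 1.5, 2.5, 3.5.
r(-1.5) ≈ 0.2231, r(-0.5) ≈ 0.6065, r(0.5) ≈ 1.6487, r(1.5) ≈ 4.4817, r(2.5) ≈ 12.1825, r(3.5) ≈ 33.1155.
Sum = Δt · [r(-1.5) + r(-0.5) + r(0.5) + ...].
Sum ≈ 52.2580.

52.2580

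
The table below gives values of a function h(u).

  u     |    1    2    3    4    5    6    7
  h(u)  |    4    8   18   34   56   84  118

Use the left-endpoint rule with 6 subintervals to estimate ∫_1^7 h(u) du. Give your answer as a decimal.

Δu = 1.
Sum = 1·[4 + 8 + 18 + 34 + 56 + 84] = 204.

204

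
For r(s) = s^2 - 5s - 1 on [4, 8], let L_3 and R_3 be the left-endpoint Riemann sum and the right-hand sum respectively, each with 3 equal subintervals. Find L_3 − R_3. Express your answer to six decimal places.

L_3 ≈ 7.85185185.
R_3 ≈ 45.18518519.
L_3 − R_3 ≈ -37.333333.

-37.333333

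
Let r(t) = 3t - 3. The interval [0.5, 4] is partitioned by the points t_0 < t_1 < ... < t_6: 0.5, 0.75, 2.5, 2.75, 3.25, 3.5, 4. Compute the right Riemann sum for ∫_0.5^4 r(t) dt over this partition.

Subinterval widths: 0.25, 1.75, 0.25, 0.5, 0.25, 0.5.
Right endpoints: 0.75, 2.5, 2.75, 3.25, 3.5, 4.
r(0.75) = -0.75, r(2.5) = 4.5, r(2.75) = 5.25, r(3.25) = 6.75, r(3.5) = 7.5, r(4) = 9.
Sum = Σ Δt_i · r(t_i).
Sum = 18.75.

18.75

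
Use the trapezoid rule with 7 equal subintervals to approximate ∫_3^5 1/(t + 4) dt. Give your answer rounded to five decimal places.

0.25137

Δt = (5 − 3)/7 = 2/7.
f(3) = 1/7, f(23/7) = 7/51, f(25/7) = 7/53, f(27/7) = 7/55, f(29/7) = 7/57, f(31/7) = 7/59, f(33/7) = 7/61, f(5) = 1/9.
T_7 = (Δt/2)·[f(t_0) + 2f(t_1) + ... + 2f(t_{6}) + f(t_7)].
Sum ≈ 0.25137.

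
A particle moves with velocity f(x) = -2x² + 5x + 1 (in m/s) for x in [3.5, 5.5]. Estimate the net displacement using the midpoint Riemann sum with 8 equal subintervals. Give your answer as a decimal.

Δx = (5.5 − 3.5)/8 = 0.25.
Midpoints: 3.625, 3.875, 4.125, 4.375, 4.625, 4.875, 5.125, 5.375.
f(3.625) = -7.15625, f(3.875) = -9.65625, f(4.125) = -12.40625, f(4.375) = -15.40625, f(4.625) = -18.65625, f(4.875) = -22.15625, f(5.125) = -25.90625, f(5.375) = -29.90625.
Sum = Δx · [f(3.625) + f(3.875) + f(4.125) + ...].
Sum = -35.3125.

-35.3125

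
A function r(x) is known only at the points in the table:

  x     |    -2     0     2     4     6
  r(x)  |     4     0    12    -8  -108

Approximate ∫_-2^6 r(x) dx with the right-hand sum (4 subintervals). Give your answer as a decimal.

Δx = 2.
Sum = 2·[0 + 12 + (-8) + (-108)] = -208.

-208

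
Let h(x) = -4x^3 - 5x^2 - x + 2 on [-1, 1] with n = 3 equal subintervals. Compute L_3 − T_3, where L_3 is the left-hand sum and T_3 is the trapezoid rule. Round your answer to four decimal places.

3.3333

L_3 ≈ 3.259259.
T_3 ≈ -0.074074.
L_3 − T_3 ≈ 3.3333.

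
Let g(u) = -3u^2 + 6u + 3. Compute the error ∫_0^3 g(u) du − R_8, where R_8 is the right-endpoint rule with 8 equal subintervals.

Exact integral: ∫_0^3 g(u) du = 9.
R_8 = 7.1015625.
Error = 9 − 7.1015625 = 1.8984375.

1.8984375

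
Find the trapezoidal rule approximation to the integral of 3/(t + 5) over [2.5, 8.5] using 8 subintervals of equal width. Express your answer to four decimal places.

Δt = (8.5 − 2.5)/8 = 0.75.
f(2.5) = 0.4, f(3.25) = 4/11, f(4) = 1/3, f(4.75) = 4/13, f(5.5) = 2/7, f(6.25) = 4/15, f(7) = 0.25, f(7.75) = 4/17, f(8.5) = 2/9.
T_8 = (Δt/2)·[f(t_0) + 2f(t_1) + ... + 2f(t_{7}) + f(t_8)].
Sum ≈ 1.7651.

1.7651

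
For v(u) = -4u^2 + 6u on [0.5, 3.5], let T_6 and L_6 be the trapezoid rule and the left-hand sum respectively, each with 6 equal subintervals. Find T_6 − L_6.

-7.5

T_6 = -21.5.
L_6 = -14.
T_6 − L_6 = -7.5.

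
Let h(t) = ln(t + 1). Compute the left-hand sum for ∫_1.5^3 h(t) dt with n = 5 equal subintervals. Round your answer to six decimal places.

Δt = (3 − 1.5)/5 = 0.3.
Left endpoints: 1.5, 1.8, 2.1, 2.4, 2.7.
h(1.5) ≈ 0.916291, h(1.8) ≈ 1.029619, h(2.1) ≈ 1.131402, h(2.4) ≈ 1.223775, h(2.7) ≈ 1.308333.
Sum = Δt · [h(1.5) + h(1.8) + h(2.1) + h(2.4) + h(2.7)].
Sum ≈ 1.682826.

1.682826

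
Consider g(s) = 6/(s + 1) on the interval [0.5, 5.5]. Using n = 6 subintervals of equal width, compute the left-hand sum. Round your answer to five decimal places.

10.22197

Δs = (5.5 − 0.5)/6 = 5/6.
Left endpoints: 0.5, 4/3, 13/6, 3, 23/6, 14/3.
g(0.5) = 4, g(4/3) = 18/7, g(13/6) = 36/19, g(3) = 1.5, g(23/6) = 36/29, g(14/3) = 18/17.
Sum = Δs · [g(0.5) + g(4/3) + g(13/6) + ...].
Sum ≈ 10.22197.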